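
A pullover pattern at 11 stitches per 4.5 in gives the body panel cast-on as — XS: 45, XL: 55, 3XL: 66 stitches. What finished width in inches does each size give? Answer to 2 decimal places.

11/4.5 = 2.444 sts per in.
XS: 45 / 2.444 = 18.409 → 18.41 in.
XL: 55 / 2.444 = 22.500 → 22.50 in.
3XL: 66 / 2.444 = 27.000 → 27.00 in.

XS 18.41 inches; XL 22.50 inches; 3XL 27.00 inches.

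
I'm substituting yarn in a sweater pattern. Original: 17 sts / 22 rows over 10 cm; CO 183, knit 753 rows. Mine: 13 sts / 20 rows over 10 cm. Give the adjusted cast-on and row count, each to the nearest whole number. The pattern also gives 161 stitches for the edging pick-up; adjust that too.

Stitches: 183 × 13/17 = 139.94 → 140.
Rows: 753 × 20/22 = 684.55 → 685.
edging pick-up: 161 × 13/17 = 123.12 → 123.

Cast on 140 stitches; work 685 rows; edging pick-up 123 stitches.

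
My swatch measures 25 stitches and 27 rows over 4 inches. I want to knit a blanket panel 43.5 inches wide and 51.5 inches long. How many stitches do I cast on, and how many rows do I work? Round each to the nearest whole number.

Cast on 272 stitches and work 348 rows.

Stitch gauge = 25/4 = 6.25 sts/in; 43.5 × 6.25 = 271.88 → 272 sts.
Row gauge = 27/4 = 6.75 rows/in; 51.5 × 6.75 = 347.62 → 348 rows.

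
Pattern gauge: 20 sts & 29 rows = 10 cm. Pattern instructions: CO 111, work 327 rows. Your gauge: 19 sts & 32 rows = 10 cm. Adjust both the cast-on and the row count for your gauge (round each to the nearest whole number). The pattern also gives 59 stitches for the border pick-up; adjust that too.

Stitches: 111 × 19/20 = 105.45 → 105.
Rows: 327 × 32/29 = 360.83 → 361.
border pick-up: 59 × 19/20 = 56.05 → 56.

Cast on 105 stitches; work 361 rows; border pick-up 56 stitches.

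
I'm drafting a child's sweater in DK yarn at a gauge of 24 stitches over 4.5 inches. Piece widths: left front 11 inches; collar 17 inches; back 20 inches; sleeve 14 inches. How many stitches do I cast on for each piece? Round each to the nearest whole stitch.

Rate = 24/4.5 = 5.333 sts per in.
left front: 11 × 5.333 = 58.67 → 59.
collar: 17 × 5.333 = 90.67 → 91.
back: 20 × 5.333 = 106.67 → 107.
sleeve: 14 × 5.333 = 74.67 → 75.

left front 59; collar 91; back 107; sleeve 75.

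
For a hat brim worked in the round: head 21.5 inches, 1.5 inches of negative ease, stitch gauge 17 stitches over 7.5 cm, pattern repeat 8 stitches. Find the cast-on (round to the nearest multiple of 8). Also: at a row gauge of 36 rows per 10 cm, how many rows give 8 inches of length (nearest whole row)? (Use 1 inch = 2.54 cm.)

Finished = 21.5 − 1.5 = 20 inches.
20 inches × 2.54 = 50.80 cm.
17/7.5 = 2.267 sts per cm; 50.80 × 2.267 = 115.15 sts.
Nearest multiple of 8 → 112.
8 inches = 20.32 cm; × 3.6 = 73.15 → 73 rows.

Cast on 112 stitches; work 73 rows.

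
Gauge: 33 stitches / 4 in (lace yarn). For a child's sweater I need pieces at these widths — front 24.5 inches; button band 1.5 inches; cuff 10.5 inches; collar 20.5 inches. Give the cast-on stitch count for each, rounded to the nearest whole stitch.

front 202; button band 12; cuff 87; collar 169.

Rate = 33/4 = 8.25 sts per in.
front: 24.5 × 8.25 = 202.12 → 202.
button band: 1.5 × 8.25 = 12.38 → 12.
cuff: 10.5 × 8.25 = 86.62 → 87.
collar: 20.5 × 8.25 = 169.12 → 169.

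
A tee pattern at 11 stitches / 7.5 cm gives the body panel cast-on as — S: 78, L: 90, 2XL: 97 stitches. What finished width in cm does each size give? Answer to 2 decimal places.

S 53.18 cm; L 61.36 cm; 2XL 66.14 cm.

11/7.5 = 1.467 sts per cm.
S: 78 / 1.467 = 53.182 → 53.18 cm.
L: 90 / 1.467 = 61.364 → 61.36 cm.
2XL: 97 / 1.467 = 66.136 → 66.14 cm.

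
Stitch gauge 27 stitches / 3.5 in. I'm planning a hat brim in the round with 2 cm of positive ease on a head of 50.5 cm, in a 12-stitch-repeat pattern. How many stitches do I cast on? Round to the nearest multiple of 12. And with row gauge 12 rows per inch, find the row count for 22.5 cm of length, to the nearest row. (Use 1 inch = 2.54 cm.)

Cast on 156 stitches; work 106 rows.

Finished = 50.5 + 2 = 52.5 cm.
52.5 cm × 1/2.54 = 20.67 inches.
27/3.5 = 7.714 sts per in; 20.67 × 7.714 = 159.45 sts.
Nearest multiple of 12 → 156.
22.5 cm = 8.86 inches; × 12 = 106.30 → 106 rows.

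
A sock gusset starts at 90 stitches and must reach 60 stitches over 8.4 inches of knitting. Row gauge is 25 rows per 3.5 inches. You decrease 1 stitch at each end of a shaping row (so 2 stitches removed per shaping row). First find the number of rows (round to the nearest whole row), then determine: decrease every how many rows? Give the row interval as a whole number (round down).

Decrease every 4th row.

Rows = 8.4 × 7.143 = 60.0 → 60 rows.
Stitches to remove: 30 → 15 shaping rows (at 2 st each).
60 / 15 = 4.00 → every 4 rows.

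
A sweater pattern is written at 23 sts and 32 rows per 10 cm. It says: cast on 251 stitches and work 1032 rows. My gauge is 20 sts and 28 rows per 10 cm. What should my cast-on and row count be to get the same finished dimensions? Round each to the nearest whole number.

Cast on 218 stitches; work 903 rows.

Stitches: 251 × 20/23 = 218.26 → 218.
Rows: 1032 × 28/32 = 903.00 → 903.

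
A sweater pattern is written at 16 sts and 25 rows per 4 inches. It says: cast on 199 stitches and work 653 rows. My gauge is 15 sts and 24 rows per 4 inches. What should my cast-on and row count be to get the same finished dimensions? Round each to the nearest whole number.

Stitches: 199 × 15/16 = 186.56 → 187.
Rows: 653 × 24/25 = 626.88 → 627.

Cast on 187 stitches; work 627 rows.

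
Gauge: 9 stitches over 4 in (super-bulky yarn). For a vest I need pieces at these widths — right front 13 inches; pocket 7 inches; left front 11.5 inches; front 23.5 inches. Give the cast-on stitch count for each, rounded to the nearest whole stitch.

Rate = 9/4 = 2.25 sts per in.
right front: 13 × 2.25 = 29.25 → 29.
pocket: 7 × 2.25 = 15.75 → 16.
left front: 11.5 × 2.25 = 25.88 → 26.
front: 23.5 × 2.25 = 52.88 → 53.

right front 29; pocket 16; left front 26; front 53.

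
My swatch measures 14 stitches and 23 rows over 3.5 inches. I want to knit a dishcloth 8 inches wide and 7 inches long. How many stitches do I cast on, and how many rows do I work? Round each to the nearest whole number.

Cast on 32 stitches and work 46 rows.

Stitch gauge = 14/3.5 = 4 sts/in; 8 × 4 = 32.00 → 32 sts.
Row gauge = 23/3.5 = 6.571 rows/in; 7 × 6.571 = 46.00 → 46 rows.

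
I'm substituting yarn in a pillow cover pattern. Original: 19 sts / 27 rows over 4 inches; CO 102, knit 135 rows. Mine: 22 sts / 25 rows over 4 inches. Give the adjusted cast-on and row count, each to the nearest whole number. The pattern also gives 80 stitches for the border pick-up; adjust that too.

Stitches: 102 × 22/19 = 118.11 → 118.
Rows: 135 × 25/27 = 125.00 → 125.
border pick-up: 80 × 22/19 = 92.63 → 93.

Cast on 118 stitches; work 125 rows; border pick-up 93 stitches.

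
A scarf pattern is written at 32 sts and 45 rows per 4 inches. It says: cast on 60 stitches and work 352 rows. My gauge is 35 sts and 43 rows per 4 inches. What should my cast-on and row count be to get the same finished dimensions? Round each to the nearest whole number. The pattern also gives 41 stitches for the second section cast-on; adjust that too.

Cast on 66 stitches; work 336 rows; second section cast-on 45 stitches.

Stitches: 60 × 35/32 = 65.62 → 66.
Rows: 352 × 43/45 = 336.36 → 336.
second section cast-on: 41 × 35/32 = 44.84 → 45.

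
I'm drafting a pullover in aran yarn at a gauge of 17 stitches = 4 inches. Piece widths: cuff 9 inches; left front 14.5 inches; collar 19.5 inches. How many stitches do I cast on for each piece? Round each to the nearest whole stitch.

Rate = 17/4 = 4.25 sts per in.
cuff: 9 × 4.25 = 38.25 → 38.
left front: 14.5 × 4.25 = 61.62 → 62.
collar: 19.5 × 4.25 = 82.88 → 83.

cuff 38; left front 62; collar 83.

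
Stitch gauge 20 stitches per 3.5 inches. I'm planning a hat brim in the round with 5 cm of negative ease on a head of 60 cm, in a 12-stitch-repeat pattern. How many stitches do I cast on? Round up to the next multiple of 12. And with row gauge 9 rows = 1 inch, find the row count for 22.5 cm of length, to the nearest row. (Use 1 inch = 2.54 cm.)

Finished = 60 − 5 = 55 cm.
55 cm × 1/2.54 = 21.65 inches.
20/3.5 = 5.714 sts per in; 21.65 × 5.714 = 123.73 sts.
Next multiple of 12 → 132.
22.5 cm = 8.86 inches; × 9 = 79.72 → 80 rows.

Cast on 132 stitches; work 80 rows.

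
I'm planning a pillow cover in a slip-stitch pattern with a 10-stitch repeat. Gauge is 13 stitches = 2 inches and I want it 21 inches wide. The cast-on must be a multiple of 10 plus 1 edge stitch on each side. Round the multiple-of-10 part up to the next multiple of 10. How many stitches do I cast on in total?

Cast on 142 stitches.

13 / 2 = 6.5 sts per inch.
21 × 6.5 = 136.50 sts.
Less 2 edge sts → 134.50 for the repeat.
Next multiple of 10: 140.
Add back 2 edge sts → 142.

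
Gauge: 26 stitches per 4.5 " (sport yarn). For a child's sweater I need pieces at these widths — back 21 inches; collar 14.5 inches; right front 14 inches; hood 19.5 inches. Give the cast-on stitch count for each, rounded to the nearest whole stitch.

back 121; collar 84; right front 81; hood 113.

Rate = 26/4.5 = 5.778 sts per in.
back: 21 × 5.778 = 121.33 → 121.
collar: 14.5 × 5.778 = 83.78 → 84.
right front: 14 × 5.778 = 80.89 → 81.
hood: 19.5 × 5.778 = 112.67 → 113.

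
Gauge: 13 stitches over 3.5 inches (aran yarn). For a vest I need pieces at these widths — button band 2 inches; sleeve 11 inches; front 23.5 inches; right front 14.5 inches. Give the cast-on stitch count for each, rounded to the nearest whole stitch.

Rate = 13/3.5 = 3.714 sts per in.
button band: 2 × 3.714 = 7.43 → 7.
sleeve: 11 × 3.714 = 40.86 → 41.
front: 23.5 × 3.714 = 87.29 → 87.
right front: 14.5 × 3.714 = 53.86 → 54.

button band 7; sleeve 41; front 87; right front 54.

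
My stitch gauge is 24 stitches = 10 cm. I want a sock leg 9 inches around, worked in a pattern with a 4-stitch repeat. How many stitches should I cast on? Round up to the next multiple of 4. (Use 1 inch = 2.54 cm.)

56 stitches.

9 in = 9 × 2.54 = 22.86 cm.
24 / 10 = 2.4 sts/cm.
22.86 × 2.4 = 54.86 sts.
→ 56.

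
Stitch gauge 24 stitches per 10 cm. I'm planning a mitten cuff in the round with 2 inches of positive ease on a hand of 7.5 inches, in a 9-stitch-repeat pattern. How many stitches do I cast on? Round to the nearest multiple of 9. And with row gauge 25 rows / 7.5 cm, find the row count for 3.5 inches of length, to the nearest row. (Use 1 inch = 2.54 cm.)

Cast on 54 stitches; work 30 rows.

Finished = 7.5 + 2 = 9.5 inches.
9.5 inches × 2.54 = 24.13 cm.
24/10 = 2.4 sts per cm; 24.13 × 2.4 = 57.91 sts.
Nearest multiple of 9 → 54.
3.5 inches = 8.89 cm; × 3.333 = 29.63 → 30 rows.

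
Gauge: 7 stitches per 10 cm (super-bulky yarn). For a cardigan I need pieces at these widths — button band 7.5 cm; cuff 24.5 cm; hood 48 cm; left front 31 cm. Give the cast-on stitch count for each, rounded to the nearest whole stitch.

Rate = 7/10 = 0.7 sts per cm.
button band: 7.5 × 0.7 = 5.25 → 5.
cuff: 24.5 × 0.7 = 17.15 → 17.
hood: 48 × 0.7 = 33.60 → 34.
left front: 31 × 0.7 = 21.70 → 22.

button band 5; cuff 17; hood 34; left front 22.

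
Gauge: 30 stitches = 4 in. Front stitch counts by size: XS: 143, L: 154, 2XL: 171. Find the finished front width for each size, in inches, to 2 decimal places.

30/4 = 7.5 sts per in.
XS: 143 / 7.5 = 19.067 → 19.07 in.
L: 154 / 7.5 = 20.533 → 20.53 in.
2XL: 171 / 7.5 = 22.800 → 22.80 in.

XS 19.07 inches; L 20.53 inches; 2XL 22.80 inches.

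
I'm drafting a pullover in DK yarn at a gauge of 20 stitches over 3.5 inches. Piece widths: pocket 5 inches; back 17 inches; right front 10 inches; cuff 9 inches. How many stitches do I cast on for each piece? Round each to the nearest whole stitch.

Rate = 20/3.5 = 5.714 sts per in.
pocket: 5 × 5.714 = 28.57 → 29.
back: 17 × 5.714 = 97.14 → 97.
right front: 10 × 5.714 = 57.14 → 57.
cuff: 9 × 5.714 = 51.43 → 51.

pocket 29; back 97; right front 57; cuff 51.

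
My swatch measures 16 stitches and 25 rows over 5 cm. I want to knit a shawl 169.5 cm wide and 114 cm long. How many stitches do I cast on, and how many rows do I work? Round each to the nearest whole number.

Stitch gauge = 16/5 = 3.2 sts/cm; 169.5 × 3.2 = 542.40 → 542 sts.
Row gauge = 25/5 = 5 rows/cm; 114 × 5 = 570.00 → 570 rows.

Cast on 542 stitches and work 570 rows.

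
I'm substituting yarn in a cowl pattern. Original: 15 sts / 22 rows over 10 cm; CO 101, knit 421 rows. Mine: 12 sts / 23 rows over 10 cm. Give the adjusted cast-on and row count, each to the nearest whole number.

Stitches: 101 × 12/15 = 80.80 → 81.
Rows: 421 × 23/22 = 440.14 → 440.

Cast on 81 stitches; work 440 rows.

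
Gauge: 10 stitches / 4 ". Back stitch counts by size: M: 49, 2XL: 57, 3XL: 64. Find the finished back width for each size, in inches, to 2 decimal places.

M 19.60 inches; 2XL 22.80 inches; 3XL 25.60 inches.

10/4 = 2.5 sts per in.
M: 49 / 2.5 = 19.600 → 19.60 in.
2XL: 57 / 2.5 = 22.800 → 22.80 in.
3XL: 64 / 2.5 = 25.600 → 25.60 in.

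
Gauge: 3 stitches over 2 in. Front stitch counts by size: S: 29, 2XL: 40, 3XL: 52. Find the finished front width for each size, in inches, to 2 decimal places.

3/2 = 1.5 sts per in.
S: 29 / 1.5 = 19.333 → 19.33 in.
2XL: 40 / 1.5 = 26.667 → 26.67 in.
3XL: 52 / 1.5 = 34.667 → 34.67 in.

S 19.33 inches; 2XL 26.67 inches; 3XL 34.67 inches.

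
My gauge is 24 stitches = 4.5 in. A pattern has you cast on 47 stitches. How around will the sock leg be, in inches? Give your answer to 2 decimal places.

24 stitches / 4.5 inch = 5.333 stitches per inch.
47 / 5.333 = 8.812 inches.

8.81 inches.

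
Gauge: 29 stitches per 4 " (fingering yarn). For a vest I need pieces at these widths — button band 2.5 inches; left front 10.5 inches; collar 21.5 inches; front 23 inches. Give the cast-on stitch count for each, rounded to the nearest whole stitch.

Rate = 29/4 = 7.25 sts per in.
button band: 2.5 × 7.25 = 18.12 → 18.
left front: 10.5 × 7.25 = 76.12 → 76.
collar: 21.5 × 7.25 = 155.88 → 156.
front: 23 × 7.25 = 166.75 → 167.

button band 18; left front 76; collar 156; front 167.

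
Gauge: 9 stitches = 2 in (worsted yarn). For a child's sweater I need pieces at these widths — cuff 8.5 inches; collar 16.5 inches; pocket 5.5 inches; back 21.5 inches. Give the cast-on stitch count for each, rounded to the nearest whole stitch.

Rate = 9/2 = 4.5 sts per in.
cuff: 8.5 × 4.5 = 38.25 → 38.
collar: 16.5 × 4.5 = 74.25 → 74.
pocket: 5.5 × 4.5 = 24.75 → 25.
back: 21.5 × 4.5 = 96.75 → 97.

cuff 38; collar 74; pocket 25; back 97.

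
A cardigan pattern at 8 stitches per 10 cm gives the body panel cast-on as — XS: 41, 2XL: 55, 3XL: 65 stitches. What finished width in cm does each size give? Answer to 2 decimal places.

XS 51.25 cm; 2XL 68.75 cm; 3XL 81.25 cm.

8/10 = 0.8 sts per cm.
XS: 41 / 0.8 = 51.250 → 51.25 cm.
2XL: 55 / 0.8 = 68.750 → 68.75 cm.
3XL: 65 / 0.8 = 81.250 → 81.25 cm.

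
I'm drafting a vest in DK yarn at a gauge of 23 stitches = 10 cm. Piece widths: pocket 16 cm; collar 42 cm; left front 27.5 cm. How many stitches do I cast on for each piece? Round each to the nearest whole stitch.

pocket 37; collar 97; left front 63.

Rate = 23/10 = 2.3 sts per cm.
pocket: 16 × 2.3 = 36.80 → 37.
collar: 42 × 2.3 = 96.60 → 97.
left front: 27.5 × 2.3 = 63.25 → 63.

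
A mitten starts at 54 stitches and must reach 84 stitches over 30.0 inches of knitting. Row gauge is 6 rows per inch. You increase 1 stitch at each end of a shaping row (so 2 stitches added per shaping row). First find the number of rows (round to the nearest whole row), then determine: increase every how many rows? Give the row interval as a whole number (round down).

Rows = 30.0 × 6 = 180.0 → 180 rows.
Stitches to add: 30 → 15 shaping rows (at 2 st each).
180 / 15 = 12.00 → every 12 rows.

Increase every 12th row.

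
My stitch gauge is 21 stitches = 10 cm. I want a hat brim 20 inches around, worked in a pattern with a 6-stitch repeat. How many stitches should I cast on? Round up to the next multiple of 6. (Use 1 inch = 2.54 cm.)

20 in = 20 × 2.54 = 50.80 cm.
21 / 10 = 2.1 sts/cm.
50.80 × 2.1 = 106.68 sts.
→ 108.

108 stitches.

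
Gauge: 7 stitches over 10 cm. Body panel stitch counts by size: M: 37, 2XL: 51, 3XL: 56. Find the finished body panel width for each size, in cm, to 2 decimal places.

M 52.86 cm; 2XL 72.86 cm; 3XL 80.00 cm.

7/10 = 0.7 sts per cm.
M: 37 / 0.7 = 52.857 → 52.86 cm.
2XL: 51 / 0.7 = 72.857 → 72.86 cm.
3XL: 56 / 0.7 = 80.000 → 80.00 cm.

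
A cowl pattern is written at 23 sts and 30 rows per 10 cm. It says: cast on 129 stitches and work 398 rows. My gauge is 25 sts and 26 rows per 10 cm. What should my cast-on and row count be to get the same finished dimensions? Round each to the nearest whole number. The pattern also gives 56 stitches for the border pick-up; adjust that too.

Stitches: 129 × 25/23 = 140.22 → 140.
Rows: 398 × 26/30 = 344.93 → 345.
border pick-up: 56 × 25/23 = 60.87 → 61.

Cast on 140 stitches; work 345 rows; border pick-up 61 stitches.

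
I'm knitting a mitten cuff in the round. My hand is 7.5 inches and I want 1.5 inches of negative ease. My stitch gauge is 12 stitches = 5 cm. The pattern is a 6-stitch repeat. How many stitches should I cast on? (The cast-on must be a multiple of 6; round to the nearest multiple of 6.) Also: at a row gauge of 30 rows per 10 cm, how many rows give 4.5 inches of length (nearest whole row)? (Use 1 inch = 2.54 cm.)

Finished = 7.5 − 1.5 = 6 inches.
6 inches × 2.54 = 15.24 cm.
12/5 = 2.4 sts per cm; 15.24 × 2.4 = 36.58 sts.
Nearest multiple of 6 → 36.
4.5 inches = 11.43 cm; × 3 = 34.29 → 34 rows.

Cast on 36 stitches; work 34 rows.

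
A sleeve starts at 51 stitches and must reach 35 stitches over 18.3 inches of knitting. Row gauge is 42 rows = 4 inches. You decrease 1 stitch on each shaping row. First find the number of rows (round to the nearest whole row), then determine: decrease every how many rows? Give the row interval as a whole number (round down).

Rows = 18.3 × 10.5 = 192.2 → 192 rows.
Stitches to remove: 16 → 16 shaping rows (at 1 st each).
192 / 16 = 12.00 → every 12 rows.

Decrease every 12th row.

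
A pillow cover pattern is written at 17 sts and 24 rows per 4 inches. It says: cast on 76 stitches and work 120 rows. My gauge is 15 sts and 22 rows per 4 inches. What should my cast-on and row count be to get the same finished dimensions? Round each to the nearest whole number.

Cast on 67 stitches; work 110 rows.

Stitches: 76 × 15/17 = 67.06 → 67.
Rows: 120 × 22/24 = 110.00 → 110.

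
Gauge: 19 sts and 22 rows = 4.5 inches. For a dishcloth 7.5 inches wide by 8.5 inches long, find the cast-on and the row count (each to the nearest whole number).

Stitch gauge = 19/4.5 = 4.222 sts/in; 7.5 × 4.222 = 31.67 → 32 sts.
Row gauge = 22/4.5 = 4.889 rows/in; 8.5 × 4.889 = 41.56 → 42 rows.

Cast on 32 stitches and work 42 rows.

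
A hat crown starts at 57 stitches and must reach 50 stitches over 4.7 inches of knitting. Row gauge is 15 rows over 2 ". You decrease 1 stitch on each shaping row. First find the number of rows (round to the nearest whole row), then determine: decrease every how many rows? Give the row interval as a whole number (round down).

Decrease every 5th row.

Rows = 4.7 × 7.5 = 35.2 → 35 rows.
Stitches to remove: 7 → 7 shaping rows (at 1 st each).
35 / 7 = 5.00 → every 5 rows.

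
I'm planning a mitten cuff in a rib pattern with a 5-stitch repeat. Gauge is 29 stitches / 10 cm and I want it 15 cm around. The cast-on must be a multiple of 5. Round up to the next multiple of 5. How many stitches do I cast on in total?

29 / 10 = 2.9 sts per cm.
15 × 2.9 = 43.50 sts.
Next multiple of 5: 45.

Cast on 45 stitches.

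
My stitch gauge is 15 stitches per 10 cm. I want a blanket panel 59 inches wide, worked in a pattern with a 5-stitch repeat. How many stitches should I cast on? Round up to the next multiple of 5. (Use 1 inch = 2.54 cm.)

CO 225 sts.

59 in = 59 × 2.54 = 149.86 cm.
15 / 10 = 1.5 sts/cm.
149.86 × 1.5 = 224.79 sts.
→ 225.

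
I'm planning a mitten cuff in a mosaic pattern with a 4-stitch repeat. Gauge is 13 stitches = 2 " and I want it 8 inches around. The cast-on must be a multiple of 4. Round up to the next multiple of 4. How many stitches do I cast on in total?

13 / 2 = 6.5 sts per inch.
8 × 6.5 = 52.00 sts.
Next multiple of 4: 52.

52 stitches.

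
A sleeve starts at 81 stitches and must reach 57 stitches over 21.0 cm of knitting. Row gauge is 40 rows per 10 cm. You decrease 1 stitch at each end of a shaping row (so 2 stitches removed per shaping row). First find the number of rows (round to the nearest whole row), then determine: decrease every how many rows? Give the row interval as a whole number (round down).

Decrease every 7th row.

Rows = 21.0 × 4 = 84.0 → 84 rows.
Stitches to remove: 24 → 12 shaping rows (at 2 st each).
84 / 12 = 7.00 → every 7 rows.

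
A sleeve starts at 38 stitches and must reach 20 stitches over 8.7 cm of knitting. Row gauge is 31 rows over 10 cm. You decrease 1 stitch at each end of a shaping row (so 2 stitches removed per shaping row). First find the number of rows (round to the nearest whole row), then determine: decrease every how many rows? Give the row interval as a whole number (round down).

Decrease every 3rd row.

Rows = 8.7 × 3.1 = 27.0 → 27 rows.
Stitches to remove: 18 → 9 shaping rows (at 2 st each).
27 / 9 = 3.00 → every 3 rows.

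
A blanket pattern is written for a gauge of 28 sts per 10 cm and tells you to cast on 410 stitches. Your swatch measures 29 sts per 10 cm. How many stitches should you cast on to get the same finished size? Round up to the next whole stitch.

Scale factor = 29 / 28 = 1.036.
410 × 29 / 28 = 424.64 sts.
→ 425 sts.

425 stitches.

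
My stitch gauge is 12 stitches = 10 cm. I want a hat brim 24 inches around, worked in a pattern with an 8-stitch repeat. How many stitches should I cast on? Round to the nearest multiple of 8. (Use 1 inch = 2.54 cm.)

24 in = 24 × 2.54 = 60.96 cm.
12 / 10 = 1.2 sts/cm.
60.96 × 1.2 = 73.15 sts.
→ 72.

Cast on 72 stitches.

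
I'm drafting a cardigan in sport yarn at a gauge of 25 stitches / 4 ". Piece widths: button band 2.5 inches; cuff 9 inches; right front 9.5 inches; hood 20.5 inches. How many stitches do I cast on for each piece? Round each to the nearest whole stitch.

Rate = 25/4 = 6.25 sts per in.
button band: 2.5 × 6.25 = 15.62 → 16.
cuff: 9 × 6.25 = 56.25 → 56.
right front: 9.5 × 6.25 = 59.38 → 59.
hood: 20.5 × 6.25 = 128.12 → 128.

button band 16; cuff 56; right front 59; hood 128.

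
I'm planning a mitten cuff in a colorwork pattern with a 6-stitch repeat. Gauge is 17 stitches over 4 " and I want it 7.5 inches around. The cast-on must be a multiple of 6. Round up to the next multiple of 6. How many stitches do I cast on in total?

17 / 4 = 4.25 sts per inch.
7.5 × 4.25 = 31.88 sts.
Next multiple of 6: 36.

CO 36 sts.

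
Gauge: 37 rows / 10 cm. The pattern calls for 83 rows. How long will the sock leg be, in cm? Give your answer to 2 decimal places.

37 rows / 10 cm = 3.7 rows per cm.
83 / 3.7 = 22.432 cm.

22.43 cm.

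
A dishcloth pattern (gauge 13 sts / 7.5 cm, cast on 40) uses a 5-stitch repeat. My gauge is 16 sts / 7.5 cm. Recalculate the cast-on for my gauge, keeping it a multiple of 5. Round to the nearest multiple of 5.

CO 50 sts.

40 × 16 / 13 = 49.23.
Nearest multiple of 5: 50.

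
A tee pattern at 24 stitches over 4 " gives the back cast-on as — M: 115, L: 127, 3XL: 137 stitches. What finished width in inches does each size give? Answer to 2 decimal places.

24/4 = 6 sts per in.
M: 115 / 6 = 19.167 → 19.17 in.
L: 127 / 6 = 21.167 → 21.17 in.
3XL: 137 / 6 = 22.833 → 22.83 in.

M 19.17 inches; L 21.17 inches; 3XL 22.83 inches.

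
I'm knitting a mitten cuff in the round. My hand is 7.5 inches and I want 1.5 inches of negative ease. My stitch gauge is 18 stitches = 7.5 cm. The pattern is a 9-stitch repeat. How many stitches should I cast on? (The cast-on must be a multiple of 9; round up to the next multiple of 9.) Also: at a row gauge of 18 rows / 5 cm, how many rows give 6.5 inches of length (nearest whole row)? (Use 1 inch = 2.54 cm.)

Cast on 45 stitches; work 59 rows.

Finished = 7.5 − 1.5 = 6 inches.
6 inches × 2.54 = 15.24 cm.
18/7.5 = 2.4 sts per cm; 15.24 × 2.4 = 36.58 sts.
Next multiple of 9 → 45.
6.5 inches = 16.51 cm; × 3.6 = 59.44 → 59 rows.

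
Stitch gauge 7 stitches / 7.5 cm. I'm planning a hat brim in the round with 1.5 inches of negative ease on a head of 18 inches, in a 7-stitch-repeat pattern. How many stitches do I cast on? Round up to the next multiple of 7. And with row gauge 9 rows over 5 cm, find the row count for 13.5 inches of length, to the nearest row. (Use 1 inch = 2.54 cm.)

Finished = 18 − 1.5 = 16.5 inches.
16.5 inches × 2.54 = 41.91 cm.
7/7.5 = 0.933 sts per cm; 41.91 × 0.933 = 39.12 sts.
Next multiple of 7 → 42.
13.5 inches = 34.29 cm; × 1.8 = 61.72 → 62 rows.

Cast on 42 stitches; work 62 rows.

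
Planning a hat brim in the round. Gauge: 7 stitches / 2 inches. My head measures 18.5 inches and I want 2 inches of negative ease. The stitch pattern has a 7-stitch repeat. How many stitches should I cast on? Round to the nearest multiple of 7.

Finished = 18.5 − 2 = 16.5 inches.
7 / 2 = 3.5 sts/in.
16.5 × 3.5 = 57.75 sts.
Nearest multiple of 7: 56.

CO 56 sts.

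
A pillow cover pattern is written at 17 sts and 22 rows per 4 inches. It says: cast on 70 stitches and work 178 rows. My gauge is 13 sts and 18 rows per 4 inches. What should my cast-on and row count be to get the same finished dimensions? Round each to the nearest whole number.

Stitches: 70 × 13/17 = 53.53 → 54.
Rows: 178 × 18/22 = 145.64 → 146.

Cast on 54 stitches; work 146 rows.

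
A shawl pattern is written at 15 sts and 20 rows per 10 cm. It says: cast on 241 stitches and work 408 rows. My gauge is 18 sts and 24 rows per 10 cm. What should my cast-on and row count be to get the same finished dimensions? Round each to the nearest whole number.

Stitches: 241 × 18/15 = 289.20 → 289.
Rows: 408 × 24/20 = 489.60 → 490.

Cast on 289 stitches; work 490 rows.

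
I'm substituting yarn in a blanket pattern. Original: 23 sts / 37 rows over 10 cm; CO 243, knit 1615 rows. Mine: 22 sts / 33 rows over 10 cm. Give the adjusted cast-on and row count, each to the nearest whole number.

Stitches: 243 × 22/23 = 232.43 → 232.
Rows: 1615 × 33/37 = 1440.41 → 1440.

Cast on 232 stitches; work 1440 rows.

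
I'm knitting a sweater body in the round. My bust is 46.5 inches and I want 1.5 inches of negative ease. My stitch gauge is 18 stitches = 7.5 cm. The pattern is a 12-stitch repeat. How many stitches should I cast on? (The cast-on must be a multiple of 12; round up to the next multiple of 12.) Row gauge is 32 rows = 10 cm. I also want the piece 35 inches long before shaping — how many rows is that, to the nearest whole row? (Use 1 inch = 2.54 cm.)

Finished = 46.5 − 1.5 = 45 inches.
45 inches × 2.54 = 114.30 cm.
18/7.5 = 2.4 sts per cm; 114.30 × 2.4 = 274.32 sts.
Next multiple of 12 → 276.
35 inches = 88.90 cm; × 3.2 = 284.48 → 284 rows.

Cast on 276 stitches; work 284 rows.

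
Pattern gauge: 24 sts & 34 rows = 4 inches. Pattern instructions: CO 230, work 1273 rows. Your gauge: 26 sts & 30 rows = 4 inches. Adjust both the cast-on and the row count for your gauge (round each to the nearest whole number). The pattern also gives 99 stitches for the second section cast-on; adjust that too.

Stitches: 230 × 26/24 = 249.17 → 249.
Rows: 1273 × 30/34 = 1123.24 → 1123.
second section cast-on: 99 × 26/24 = 107.25 → 107.

Cast on 249 stitches; work 1123 rows; second section cast-on 107 stitches.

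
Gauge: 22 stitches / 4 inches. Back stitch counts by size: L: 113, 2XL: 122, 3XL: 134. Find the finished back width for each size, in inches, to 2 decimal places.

L 20.55 inches; 2XL 22.18 inches; 3XL 24.36 inches.

22/4 = 5.5 sts per in.
L: 113 / 5.5 = 20.545 → 20.55 in.
2XL: 122 / 5.5 = 22.182 → 22.18 in.
3XL: 134 / 5.5 = 24.364 → 24.36 in.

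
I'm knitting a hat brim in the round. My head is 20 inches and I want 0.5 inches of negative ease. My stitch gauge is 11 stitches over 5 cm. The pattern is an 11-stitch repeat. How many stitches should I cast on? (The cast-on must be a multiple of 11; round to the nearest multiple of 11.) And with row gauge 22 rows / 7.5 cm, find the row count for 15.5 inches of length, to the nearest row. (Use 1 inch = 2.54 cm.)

Finished = 20 − 0.5 = 19.5 inches.
19.5 inches × 2.54 = 49.53 cm.
11/5 = 2.2 sts per cm; 49.53 × 2.2 = 108.97 sts.
Nearest multiple of 11 → 110.
15.5 inches = 39.37 cm; × 2.933 = 115.49 → 115 rows.

Cast on 110 stitches; work 115 rows.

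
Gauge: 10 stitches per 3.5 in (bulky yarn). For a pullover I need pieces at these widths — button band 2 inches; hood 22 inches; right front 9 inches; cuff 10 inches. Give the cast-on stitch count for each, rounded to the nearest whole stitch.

Rate = 10/3.5 = 2.857 sts per in.
button band: 2 × 2.857 = 5.71 → 6.
hood: 22 × 2.857 = 62.86 → 63.
right front: 9 × 2.857 = 25.71 → 26.
cuff: 10 × 2.857 = 28.57 → 29.

button band 6; hood 63; right front 26; cuff 29.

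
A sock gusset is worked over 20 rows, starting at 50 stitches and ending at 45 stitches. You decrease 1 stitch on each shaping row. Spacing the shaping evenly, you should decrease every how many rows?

Stitches to remove: |45 − 50| = 5.
Shaping rows needed: 5 / 1 = 5.
20 rows / 5 = every 4 rows.

Decrease every 4th row.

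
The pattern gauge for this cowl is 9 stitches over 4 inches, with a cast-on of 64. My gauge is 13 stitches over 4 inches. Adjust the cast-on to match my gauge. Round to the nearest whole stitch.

Cast on 92 stitches.

Scale factor = 13 / 9 = 1.444.
64 × 13 / 9 = 92.44 sts.
→ 92 sts.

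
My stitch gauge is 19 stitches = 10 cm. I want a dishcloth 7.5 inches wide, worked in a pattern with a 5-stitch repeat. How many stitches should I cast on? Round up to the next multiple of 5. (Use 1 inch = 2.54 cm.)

CO 40 sts.

7.5 in = 7.5 × 2.54 = 19.05 cm.
19 / 10 = 1.9 sts/cm.
19.05 × 1.9 = 36.20 sts.
→ 40.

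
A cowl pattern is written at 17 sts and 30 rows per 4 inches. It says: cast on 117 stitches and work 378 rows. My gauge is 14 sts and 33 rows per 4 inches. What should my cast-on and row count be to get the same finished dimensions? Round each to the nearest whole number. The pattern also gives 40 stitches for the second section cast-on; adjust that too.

Stitches: 117 × 14/17 = 96.35 → 96.
Rows: 378 × 33/30 = 415.80 → 416.
second section cast-on: 40 × 14/17 = 32.94 → 33.

Cast on 96 stitches; work 416 rows; second section cast-on 33 stitches.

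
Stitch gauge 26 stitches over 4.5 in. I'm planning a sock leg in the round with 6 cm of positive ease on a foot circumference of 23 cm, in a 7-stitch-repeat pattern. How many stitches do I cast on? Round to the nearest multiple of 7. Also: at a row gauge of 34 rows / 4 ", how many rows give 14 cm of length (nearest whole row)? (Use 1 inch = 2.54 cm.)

Cast on 63 stitches; work 47 rows.

Finished = 23 + 6 = 29 cm.
29 cm × 1/2.54 = 11.42 inches.
26/4.5 = 5.778 sts per in; 11.42 × 5.778 = 65.97 sts.
Nearest multiple of 7 → 63.
14 cm = 5.51 inches; × 8.5 = 46.85 → 47 rows.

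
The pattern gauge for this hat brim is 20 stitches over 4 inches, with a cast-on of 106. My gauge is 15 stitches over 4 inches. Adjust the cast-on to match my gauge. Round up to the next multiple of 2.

Scale factor = 15 / 20 = 0.750.
106 × 15 / 20 = 79.50 sts.
→ 80 sts.

80 stitches.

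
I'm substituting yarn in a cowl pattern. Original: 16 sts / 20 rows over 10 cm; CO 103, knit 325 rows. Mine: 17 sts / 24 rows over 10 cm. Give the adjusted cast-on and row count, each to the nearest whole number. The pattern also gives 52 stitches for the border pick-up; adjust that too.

Stitches: 103 × 17/16 = 109.44 → 109.
Rows: 325 × 24/20 = 390.00 → 390.
border pick-up: 52 × 17/16 = 55.25 → 55.

Cast on 109 stitches; work 390 rows; border pick-up 55 stitches.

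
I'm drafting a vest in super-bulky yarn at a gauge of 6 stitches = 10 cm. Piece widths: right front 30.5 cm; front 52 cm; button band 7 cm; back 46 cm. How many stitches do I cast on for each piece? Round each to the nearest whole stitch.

Rate = 6/10 = 0.6 sts per cm.
right front: 30.5 × 0.6 = 18.30 → 18.
front: 52 × 0.6 = 31.20 → 31.
button band: 7 × 0.6 = 4.20 → 4.
back: 46 × 0.6 = 27.60 → 28.

right front 18; front 31; button band 4; back 28.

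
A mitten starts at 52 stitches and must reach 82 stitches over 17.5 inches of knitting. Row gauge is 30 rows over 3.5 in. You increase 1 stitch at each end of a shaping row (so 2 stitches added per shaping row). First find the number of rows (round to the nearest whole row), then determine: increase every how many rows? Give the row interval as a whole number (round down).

Rows = 17.5 × 8.571 = 150.0 → 150 rows.
Stitches to add: 30 → 15 shaping rows (at 2 st each).
150 / 15 = 10.00 → every 10 rows.

Increase every 10th row.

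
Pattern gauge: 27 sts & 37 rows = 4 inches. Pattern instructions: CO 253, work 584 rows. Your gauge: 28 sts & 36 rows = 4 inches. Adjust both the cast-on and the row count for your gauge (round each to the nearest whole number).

Cast on 262 stitches; work 568 rows.

Stitches: 253 × 28/27 = 262.37 → 262.
Rows: 584 × 36/37 = 568.22 → 568.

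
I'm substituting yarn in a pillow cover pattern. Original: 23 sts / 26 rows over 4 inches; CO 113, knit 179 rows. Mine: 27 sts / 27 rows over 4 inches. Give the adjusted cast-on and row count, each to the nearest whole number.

Cast on 133 stitches; work 186 rows.

Stitches: 113 × 27/23 = 132.65 → 133.
Rows: 179 × 27/26 = 185.88 → 186.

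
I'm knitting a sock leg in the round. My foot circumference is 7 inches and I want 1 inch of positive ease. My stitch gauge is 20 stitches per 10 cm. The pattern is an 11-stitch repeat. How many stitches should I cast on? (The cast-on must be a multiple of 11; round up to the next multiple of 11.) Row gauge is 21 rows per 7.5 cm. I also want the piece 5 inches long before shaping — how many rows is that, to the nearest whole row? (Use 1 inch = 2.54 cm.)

Cast on 44 stitches; work 36 rows.

Finished = 7 + 1 = 8 inches.
8 inches × 2.54 = 20.32 cm.
20/10 = 2 sts per cm; 20.32 × 2 = 40.64 sts.
Next multiple of 11 → 44.
5 inches = 12.70 cm; × 2.8 = 35.56 → 36 rows.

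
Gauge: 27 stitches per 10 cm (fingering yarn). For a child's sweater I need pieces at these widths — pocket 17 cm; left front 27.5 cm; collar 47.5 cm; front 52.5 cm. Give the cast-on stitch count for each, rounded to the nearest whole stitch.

Rate = 27/10 = 2.7 sts per cm.
pocket: 17 × 2.7 = 45.90 → 46.
left front: 27.5 × 2.7 = 74.25 → 74.
collar: 47.5 × 2.7 = 128.25 → 128.
front: 52.5 × 2.7 = 141.75 → 142.

pocket 46; left front 74; collar 128; front 142.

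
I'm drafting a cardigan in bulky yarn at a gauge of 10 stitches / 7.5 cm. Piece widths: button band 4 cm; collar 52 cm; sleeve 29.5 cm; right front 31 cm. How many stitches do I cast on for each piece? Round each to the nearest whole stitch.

Rate = 10/7.5 = 1.333 sts per cm.
button band: 4 × 1.333 = 5.33 → 5.
collar: 52 × 1.333 = 69.33 → 69.
sleeve: 29.5 × 1.333 = 39.33 → 39.
right front: 31 × 1.333 = 41.33 → 41.

button band 5; collar 69; sleeve 39; right front 41.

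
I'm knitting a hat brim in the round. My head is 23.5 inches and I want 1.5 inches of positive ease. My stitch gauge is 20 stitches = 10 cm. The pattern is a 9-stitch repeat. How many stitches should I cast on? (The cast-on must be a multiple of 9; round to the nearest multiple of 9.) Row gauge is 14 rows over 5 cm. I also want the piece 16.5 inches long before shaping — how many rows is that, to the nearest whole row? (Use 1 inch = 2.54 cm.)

Cast on 126 stitches; work 117 rows.

Finished = 23.5 + 1.5 = 25 inches.
25 inches × 2.54 = 63.50 cm.
20/10 = 2 sts per cm; 63.50 × 2 = 127.00 sts.
Nearest multiple of 9 → 126.
16.5 inches = 41.91 cm; × 2.8 = 117.35 → 117 rows.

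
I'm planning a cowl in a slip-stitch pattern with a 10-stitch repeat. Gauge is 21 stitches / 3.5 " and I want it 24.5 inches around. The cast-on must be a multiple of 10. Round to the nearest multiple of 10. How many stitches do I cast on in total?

21 / 3.5 = 6 sts per inch.
24.5 × 6 = 147.00 sts.
Nearest multiple of 10: 150.

150 stitches.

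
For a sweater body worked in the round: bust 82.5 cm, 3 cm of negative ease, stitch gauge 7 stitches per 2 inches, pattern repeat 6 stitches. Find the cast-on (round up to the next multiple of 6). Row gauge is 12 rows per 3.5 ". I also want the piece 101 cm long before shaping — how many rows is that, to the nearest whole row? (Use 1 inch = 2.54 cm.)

Finished = 82.5 − 3 = 79.5 cm.
79.5 cm × 1/2.54 = 31.30 inches.
7/2 = 3.5 sts per in; 31.30 × 3.5 = 109.55 sts.
Next multiple of 6 → 114.
101 cm = 39.76 inches; × 3.429 = 136.33 → 136 rows.

Cast on 114 stitches; work 136 rows.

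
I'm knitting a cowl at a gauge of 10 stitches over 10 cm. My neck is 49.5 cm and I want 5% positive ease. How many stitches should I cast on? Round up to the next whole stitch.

Finished = 49.5 × 1.05 = 51.98 cm.
10 / 10 = 1 sts per cm.
51.98 × 1 = 51.98 sts.
→ 52 sts.

CO 52 sts.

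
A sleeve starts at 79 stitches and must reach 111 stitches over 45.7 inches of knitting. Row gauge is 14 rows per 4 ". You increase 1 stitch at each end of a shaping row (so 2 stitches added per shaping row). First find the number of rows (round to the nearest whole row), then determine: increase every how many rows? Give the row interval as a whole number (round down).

Increase every 10th row.

Rows = 45.7 × 3.5 = 160.0 → 160 rows.
Stitches to add: 32 → 16 shaping rows (at 2 st each).
160 / 16 = 10.00 → every 10 rows.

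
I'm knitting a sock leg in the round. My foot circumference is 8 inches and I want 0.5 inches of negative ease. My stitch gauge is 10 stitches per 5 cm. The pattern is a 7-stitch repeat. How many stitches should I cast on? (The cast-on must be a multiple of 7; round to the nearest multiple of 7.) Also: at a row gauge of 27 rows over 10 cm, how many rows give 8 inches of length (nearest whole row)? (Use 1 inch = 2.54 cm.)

Cast on 35 stitches; work 55 rows.

Finished = 8 − 0.5 = 7.5 inches.
7.5 inches × 2.54 = 19.05 cm.
10/5 = 2 sts per cm; 19.05 × 2 = 38.10 sts.
Nearest multiple of 7 → 35.
8 inches = 20.32 cm; × 2.7 = 54.86 → 55 rows.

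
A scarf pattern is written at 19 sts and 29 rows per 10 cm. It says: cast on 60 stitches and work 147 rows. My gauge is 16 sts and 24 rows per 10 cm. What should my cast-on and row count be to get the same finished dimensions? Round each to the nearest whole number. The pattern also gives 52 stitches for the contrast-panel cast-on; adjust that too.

Cast on 51 stitches; work 122 rows; contrast-panel cast-on 44 stitches.

Stitches: 60 × 16/19 = 50.53 → 51.
Rows: 147 × 24/29 = 121.66 → 122.
contrast-panel cast-on: 52 × 16/19 = 43.79 → 44.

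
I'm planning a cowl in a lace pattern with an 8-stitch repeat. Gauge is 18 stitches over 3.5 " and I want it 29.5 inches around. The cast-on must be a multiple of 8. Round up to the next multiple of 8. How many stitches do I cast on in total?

18 / 3.5 = 5.143 sts per inch.
29.5 × 5.143 = 151.71 sts.
Next multiple of 8: 152.

Cast on 152 stitches.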